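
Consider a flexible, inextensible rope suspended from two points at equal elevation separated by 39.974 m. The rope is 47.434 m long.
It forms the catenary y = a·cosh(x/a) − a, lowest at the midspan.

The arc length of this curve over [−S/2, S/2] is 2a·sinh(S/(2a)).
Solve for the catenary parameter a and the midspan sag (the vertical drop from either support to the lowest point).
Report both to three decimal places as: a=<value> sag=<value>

seed: a₀ = √(S³/(24(L−S))) = √(39.974³/(24·7.460)) = 18.888235
iter 1: u=1.058172  f(a)=+4.290e-01  f'(a)=-8.820e-01  a ← 18.888235 − (+4.290e-01/-8.820e-01) = 19.374610
iter 2: u=1.031608  f(a)=+1.713e-02  f'(a)=-8.128e-01  a ← 19.374610 − (+1.713e-02/-8.128e-01) = 19.395683
iter 3: u=1.030487  f(a)=+2.982e-05  f'(a)=-8.100e-01  a ← 19.395683 − (+2.982e-05/-8.100e-01) = 19.395719
iter 4: u=1.030485  f(a)=+9.074e-11  f'(a)=-8.100e-01  a ← 19.395719 − (+9.074e-11/-8.100e-01) = 19.395719
iter 5: u=1.030485  f(a)=-1.421e-14  f'(a)=-8.100e-01  a ← 19.395719 − (-1.421e-14/-8.100e-01) = 19.395719
converged: |Δa| < 1e-12 after 5 iterations
sag = a·(cosh(S/(2a)) − 1) = 19.395719·(cosh(1.030485) − 1) = 11.242329
T_max/T_min = cosh(S/(2a)) = 1.579629

a=19.396 sag=11.242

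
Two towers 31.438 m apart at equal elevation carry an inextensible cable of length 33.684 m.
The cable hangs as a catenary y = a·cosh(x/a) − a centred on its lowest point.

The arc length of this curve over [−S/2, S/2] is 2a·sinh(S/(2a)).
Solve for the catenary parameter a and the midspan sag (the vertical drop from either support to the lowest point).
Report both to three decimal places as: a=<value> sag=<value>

a=24.262 sag=5.273

seed: a₀ = √(S³/(24(L−S))) = √(31.438³/(24·2.246)) = 24.008878
iter 1: u=0.654716  f(a)=+4.863e-02  f'(a)=-1.952e-01  a ← 24.008878 − (+4.863e-02/-1.952e-01) = 24.257965
iter 2: u=0.647993  f(a)=+7.672e-04  f'(a)=-1.891e-01  a ← 24.257965 − (+7.672e-04/-1.891e-01) = 24.262021
iter 3: u=0.647885  f(a)=+1.977e-07  f'(a)=-1.890e-01  a ← 24.262021 − (+1.977e-07/-1.890e-01) = 24.262022
iter 4: u=0.647885  f(a)=+1.421e-14  f'(a)=-1.890e-01  a ← 24.262022 − (+1.421e-14/-1.890e-01) = 24.262022
converged: |Δa| < 1e-12 after 4 iterations
sag = a·(cosh(S/(2a)) − 1) = 24.262022·(cosh(0.647885) − 1) = 5.272681
T_max/T_min = cosh(S/(2a)) = 1.217322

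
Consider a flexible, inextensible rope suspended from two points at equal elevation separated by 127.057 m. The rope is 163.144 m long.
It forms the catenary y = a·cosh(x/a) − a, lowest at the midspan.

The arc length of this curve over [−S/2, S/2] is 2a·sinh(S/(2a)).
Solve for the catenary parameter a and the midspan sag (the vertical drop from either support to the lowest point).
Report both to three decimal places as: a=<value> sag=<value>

seed: a₀ = √(S³/(24(L−S))) = √(127.057³/(24·36.087)) = 48.665018
iter 1: u=1.305424  f(a)=+3.203e+00  f'(a)=-1.752e+00  a ← 48.665018 − (+3.203e+00/-1.752e+00) = 50.493315
iter 2: u=1.258157  f(a)=+1.893e-01  f'(a)=-1.550e+00  a ← 50.493315 − (+1.893e-01/-1.550e+00) = 50.615449
iter 3: u=1.255121  f(a)=+7.536e-04  f'(a)=-1.538e+00  a ← 50.615449 − (+7.536e-04/-1.538e+00) = 50.615939
iter 4: u=1.255109  f(a)=+1.205e-08  f'(a)=-1.538e+00  a ← 50.615939 − (+1.205e-08/-1.538e+00) = 50.615939
iter 5: u=1.255109  f(a)=-5.684e-14  f'(a)=-1.538e+00  a ← 50.615939 − (-5.684e-14/-1.538e+00) = 50.615939
converged: |Δa| < 1e-12 after 5 iterations
sag = a·(cosh(S/(2a)) − 1) = 50.615939·(cosh(1.255109) − 1) = 45.383876
T_max/T_min = cosh(S/(2a)) = 1.896632

a=50.616 sag=45.384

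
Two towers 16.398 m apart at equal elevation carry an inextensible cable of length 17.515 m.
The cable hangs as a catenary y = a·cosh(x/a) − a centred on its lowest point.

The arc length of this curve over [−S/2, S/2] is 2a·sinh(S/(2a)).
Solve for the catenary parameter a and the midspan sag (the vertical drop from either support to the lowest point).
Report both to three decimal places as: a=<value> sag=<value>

a=12.954 sag=2.683

seed: a₀ = √(S³/(24(L−S))) = √(16.398³/(24·1.117)) = 12.824904
iter 1: u=0.639303  f(a)=+2.305e-02  f'(a)=-1.814e-01  a ← 12.824904 − (+2.305e-02/-1.814e-01) = 12.951958
iter 2: u=0.633032  f(a)=+3.470e-04  f'(a)=-1.760e-01  a ← 12.951958 − (+3.470e-04/-1.760e-01) = 12.953930
iter 3: u=0.632935  f(a)=+8.132e-08  f'(a)=-1.759e-01  a ← 12.953930 − (+8.132e-08/-1.759e-01) = 12.953930
iter 4: u=0.632935  f(a)=+3.553e-15  f'(a)=-1.759e-01  a ← 12.953930 − (+3.553e-15/-1.759e-01) = 12.953930
converged: |Δa| < 1e-12 after 4 iterations
sag = a·(cosh(S/(2a)) − 1) = 12.953930·(cosh(0.632935) − 1) = 2.682505
T_max/T_min = cosh(S/(2a)) = 1.207080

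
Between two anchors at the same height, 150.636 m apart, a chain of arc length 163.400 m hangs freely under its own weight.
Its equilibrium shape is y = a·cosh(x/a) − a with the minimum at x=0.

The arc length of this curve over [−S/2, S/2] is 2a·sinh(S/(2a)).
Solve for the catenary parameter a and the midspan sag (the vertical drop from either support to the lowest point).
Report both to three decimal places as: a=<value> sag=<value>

seed: a₀ = √(S³/(24(L−S))) = √(150.636³/(24·12.764)) = 105.631669
iter 1: u=0.713025  f(a)=+3.284e-01  f'(a)=-2.542e-01  a ← 105.631669 − (+3.284e-01/-2.542e-01) = 106.923734
iter 2: u=0.704409  f(a)=+6.123e-03  f'(a)=-2.448e-01  a ← 106.923734 − (+6.123e-03/-2.448e-01) = 106.948748
iter 3: u=0.704244  f(a)=+2.218e-06  f'(a)=-2.446e-01  a ← 106.948748 − (+2.218e-06/-2.446e-01) = 106.948757
iter 4: u=0.704244  f(a)=+2.842e-13  f'(a)=-2.446e-01  a ← 106.948757 − (+2.842e-13/-2.446e-01) = 106.948757
converged: |Δa| < 1e-12 after 4 iterations
sag = a·(cosh(S/(2a)) − 1) = 106.948757·(cosh(0.704244) − 1) = 27.635516
T_max/T_min = cosh(S/(2a)) = 1.258400

a=106.949 sag=27.636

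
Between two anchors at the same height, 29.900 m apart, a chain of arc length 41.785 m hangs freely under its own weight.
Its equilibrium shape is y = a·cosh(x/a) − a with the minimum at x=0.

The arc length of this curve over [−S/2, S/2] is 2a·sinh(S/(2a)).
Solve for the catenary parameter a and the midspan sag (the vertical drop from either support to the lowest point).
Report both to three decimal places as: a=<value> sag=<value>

a=10.212 sag=13.043

seed: a₀ = √(S³/(24(L−S))) = √(29.900³/(24·11.885)) = 9.680584
iter 1: u=1.544328  f(a)=+1.500e+00  f'(a)=-3.093e+00  a ← 9.680584 − (+1.500e+00/-3.093e+00) = 10.165670
iter 2: u=1.470636  f(a)=+1.202e-01  f'(a)=-2.616e+00  a ← 10.165670 − (+1.202e-01/-2.616e+00) = 10.211603
iter 3: u=1.464021  f(a)=+9.187e-04  f'(a)=-2.576e+00  a ← 10.211603 − (+9.187e-04/-2.576e+00) = 10.211959
iter 4: u=1.463970  f(a)=+5.462e-08  f'(a)=-2.576e+00  a ← 10.211959 − (+5.462e-08/-2.576e+00) = 10.211959
iter 5: u=1.463970  f(a)=+1.421e-14  f'(a)=-2.576e+00  a ← 10.211959 − (+1.421e-14/-2.576e+00) = 10.211959
converged: |Δa| < 1e-12 after 5 iterations
sag = a·(cosh(S/(2a)) − 1) = 10.211959·(cosh(1.463970) − 1) = 13.042732
T_max/T_min = cosh(S/(2a)) = 2.277202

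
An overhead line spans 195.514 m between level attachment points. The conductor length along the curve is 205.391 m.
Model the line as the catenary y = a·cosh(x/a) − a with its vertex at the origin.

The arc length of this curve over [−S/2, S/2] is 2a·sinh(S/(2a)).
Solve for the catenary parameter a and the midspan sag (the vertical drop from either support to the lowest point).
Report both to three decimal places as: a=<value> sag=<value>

seed: a₀ = √(S³/(24(L−S))) = √(195.514³/(24·9.877)) = 177.561434
iter 1: u=0.550553  f(a)=+1.508e-01  f'(a)=-1.147e-01  a ← 177.561434 − (+1.508e-01/-1.147e-01) = 178.876404
iter 2: u=0.546506  f(a)=+1.691e-03  f'(a)=-1.121e-01  a ← 178.876404 − (+1.691e-03/-1.121e-01) = 178.891492
iter 3: u=0.546460  f(a)=+2.182e-07  f'(a)=-1.121e-01  a ← 178.891492 − (+2.182e-07/-1.121e-01) = 178.891494
iter 4: u=0.546460  f(a)=-2.842e-14  f'(a)=-1.121e-01  a ← 178.891494 − (-2.842e-14/-1.121e-01) = 178.891494
converged: |Δa| < 1e-12 after 4 iterations
sag = a·(cosh(S/(2a)) − 1) = 178.891494·(cosh(0.546460) − 1) = 27.381462
T_max/T_min = cosh(S/(2a)) = 1.153062

a=178.891 sag=27.381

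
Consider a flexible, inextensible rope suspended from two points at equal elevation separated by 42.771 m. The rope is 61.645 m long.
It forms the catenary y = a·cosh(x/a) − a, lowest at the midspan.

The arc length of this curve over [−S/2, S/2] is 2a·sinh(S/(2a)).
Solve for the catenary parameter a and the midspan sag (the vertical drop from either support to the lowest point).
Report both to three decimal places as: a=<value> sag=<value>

a=13.937 sag=19.890

seed: a₀ = √(S³/(24(L−S))) = √(42.771³/(24·18.874)) = 13.142758
iter 1: u=1.627170  f(a)=+2.662e+00  f'(a)=-3.708e+00  a ← 13.142758 − (+2.662e+00/-3.708e+00) = 13.860654
iter 2: u=1.542893  f(a)=+2.337e-01  f'(a)=-3.083e+00  a ← 13.860654 − (+2.337e-01/-3.083e+00) = 13.936443
iter 3: u=1.534502  f(a)=+2.183e-03  f'(a)=-3.026e+00  a ← 13.936443 − (+2.183e-03/-3.026e+00) = 13.937165
iter 4: u=1.534423  f(a)=+1.946e-07  f'(a)=-3.025e+00  a ← 13.937165 − (+1.946e-07/-3.025e+00) = 13.937165
iter 5: u=1.534423  f(a)=+1.421e-14  f'(a)=-3.025e+00  a ← 13.937165 − (+1.421e-14/-3.025e+00) = 13.937165
converged: |Δa| < 1e-12 after 5 iterations
sag = a·(cosh(S/(2a)) − 1) = 13.937165·(cosh(1.534423) − 1) = 19.889911
T_max/T_min = cosh(S/(2a)) = 2.427113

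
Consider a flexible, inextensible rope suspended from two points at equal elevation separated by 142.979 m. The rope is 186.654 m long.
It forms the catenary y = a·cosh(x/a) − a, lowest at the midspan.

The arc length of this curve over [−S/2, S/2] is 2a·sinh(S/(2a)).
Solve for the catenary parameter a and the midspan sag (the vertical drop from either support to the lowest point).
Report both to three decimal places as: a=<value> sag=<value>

seed: a₀ = √(S³/(24(L−S))) = √(142.979³/(24·43.675)) = 52.806369
iter 1: u=1.353805  f(a)=+4.182e+00  f'(a)=-1.978e+00  a ← 52.806369 − (+4.182e+00/-1.978e+00) = 54.920533
iter 2: u=1.301690  f(a)=+2.642e-01  f'(a)=-1.735e+00  a ← 54.920533 − (+2.642e-01/-1.735e+00) = 55.072821
iter 3: u=1.298090  f(a)=+1.213e-03  f'(a)=-1.719e+00  a ← 55.072821 − (+1.213e-03/-1.719e+00) = 55.073527
iter 4: u=1.298074  f(a)=+2.579e-08  f'(a)=-1.719e+00  a ← 55.073527 − (+2.579e-08/-1.719e+00) = 55.073527
iter 5: u=1.298074  f(a)=-2.842e-14  f'(a)=-1.719e+00  a ← 55.073527 − (-2.842e-14/-1.719e+00) = 55.073527
converged: |Δa| < 1e-12 after 5 iterations
sag = a·(cosh(S/(2a)) − 1) = 55.073527·(cosh(1.298074) − 1) = 53.291700
T_max/T_min = cosh(S/(2a)) = 1.967646

a=55.074 sag=53.292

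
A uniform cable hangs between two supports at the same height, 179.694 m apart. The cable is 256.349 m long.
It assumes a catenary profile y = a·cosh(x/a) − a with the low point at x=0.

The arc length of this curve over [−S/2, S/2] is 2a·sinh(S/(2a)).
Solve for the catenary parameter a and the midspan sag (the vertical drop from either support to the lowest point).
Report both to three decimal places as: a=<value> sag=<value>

seed: a₀ = √(S³/(24(L−S))) = √(179.694³/(24·76.655)) = 56.159664
iter 1: u=1.599849  f(a)=+1.043e+01  f'(a)=-3.496e+00  a ← 56.159664 − (+1.043e+01/-3.496e+00) = 59.143289
iter 2: u=1.519141  f(a)=+8.888e-01  f'(a)=-2.923e+00  a ← 59.143289 − (+8.888e-01/-2.923e+00) = 59.447362
iter 3: u=1.511371  f(a)=+7.784e-03  f'(a)=-2.872e+00  a ← 59.447362 − (+7.784e-03/-2.872e+00) = 59.450072
iter 4: u=1.511302  f(a)=+6.085e-07  f'(a)=-2.872e+00  a ← 59.450072 − (+6.085e-07/-2.872e+00) = 59.450072
iter 5: u=1.511302  f(a)=-5.684e-14  f'(a)=-2.872e+00  a ← 59.450072 − (-5.684e-14/-2.872e+00) = 59.450072
converged: |Δa| < 1e-12 after 5 iterations
sag = a·(cosh(S/(2a)) − 1) = 59.450072·(cosh(1.511302) − 1) = 81.840457
T_max/T_min = cosh(S/(2a)) = 2.376625

a=59.450 sag=81.840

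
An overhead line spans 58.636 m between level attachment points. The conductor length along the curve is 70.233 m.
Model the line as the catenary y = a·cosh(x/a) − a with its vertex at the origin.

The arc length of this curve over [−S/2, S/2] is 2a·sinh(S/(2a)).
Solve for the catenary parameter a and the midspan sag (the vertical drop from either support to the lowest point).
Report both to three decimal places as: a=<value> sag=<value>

a=27.678 sag=17.035

seed: a₀ = √(S³/(24(L−S))) = √(58.636³/(24·11.597)) = 26.913368
iter 1: u=1.089347  f(a)=+7.079e-01  f'(a)=-9.685e-01  a ← 26.913368 − (+7.079e-01/-9.685e-01) = 27.644251
iter 2: u=1.060546  f(a)=+2.986e-02  f'(a)=-8.884e-01  a ← 27.644251 − (+2.986e-02/-8.884e-01) = 27.677863
iter 3: u=1.059258  f(a)=+5.832e-05  f'(a)=-8.849e-01  a ← 27.677863 − (+5.832e-05/-8.849e-01) = 27.677929
iter 4: u=1.059256  f(a)=+2.234e-10  f'(a)=-8.849e-01  a ← 27.677929 − (+2.234e-10/-8.849e-01) = 27.677929
iter 5: u=1.059256  f(a)=+1.421e-14  f'(a)=-8.849e-01  a ← 27.677929 − (+1.421e-14/-8.849e-01) = 27.677929
converged: |Δa| < 1e-12 after 5 iterations
sag = a·(cosh(S/(2a)) − 1) = 27.677929·(cosh(1.059256) − 1) = 17.034892
T_max/T_min = cosh(S/(2a)) = 1.615468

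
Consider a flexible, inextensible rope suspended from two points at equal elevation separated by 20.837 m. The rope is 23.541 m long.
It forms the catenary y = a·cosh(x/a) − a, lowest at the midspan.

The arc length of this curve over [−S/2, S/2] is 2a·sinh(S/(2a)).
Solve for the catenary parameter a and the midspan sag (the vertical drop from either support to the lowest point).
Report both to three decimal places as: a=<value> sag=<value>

seed: a₀ = √(S³/(24(L−S))) = √(20.837³/(24·2.704)) = 11.807116
iter 1: u=0.882392  f(a)=+1.072e-01  f'(a)=-4.947e-01  a ← 11.807116 − (+1.072e-01/-4.947e-01) = 12.023898
iter 2: u=0.866483  f(a)=+3.025e-03  f'(a)=-4.671e-01  a ← 12.023898 − (+3.025e-03/-4.671e-01) = 12.030373
iter 3: u=0.866016  f(a)=+2.561e-06  f'(a)=-4.664e-01  a ← 12.030373 − (+2.561e-06/-4.664e-01) = 12.030378
iter 4: u=0.866016  f(a)=+1.840e-12  f'(a)=-4.664e-01  a ← 12.030378 − (+1.840e-12/-4.664e-01) = 12.030378
converged: |Δa| < 1e-12 after 4 iterations
sag = a·(cosh(S/(2a)) − 1) = 12.030378·(cosh(0.866016) − 1) = 4.800387
T_max/T_min = cosh(S/(2a)) = 1.399022

a=12.030 sag=4.800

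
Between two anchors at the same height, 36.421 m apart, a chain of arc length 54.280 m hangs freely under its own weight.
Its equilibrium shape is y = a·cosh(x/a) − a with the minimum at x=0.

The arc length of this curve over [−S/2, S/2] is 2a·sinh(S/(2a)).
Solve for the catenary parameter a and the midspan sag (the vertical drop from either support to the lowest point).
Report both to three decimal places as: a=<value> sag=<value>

a=11.324 sag=18.084

seed: a₀ = √(S³/(24(L−S))) = √(36.421³/(24·17.859)) = 10.616799
iter 1: u=1.715253  f(a)=+2.819e+00  f'(a)=-4.464e+00  a ← 10.616799 − (+2.819e+00/-4.464e+00) = 11.248279
iter 2: u=1.618959  f(a)=+2.711e-01  f'(a)=-3.643e+00  a ← 11.248279 − (+2.711e-01/-3.643e+00) = 11.322686
iter 3: u=1.608320  f(a)=+3.096e-03  f'(a)=-3.560e+00  a ← 11.322686 − (+3.096e-03/-3.560e+00) = 11.323555
iter 4: u=1.608196  f(a)=+4.140e-07  f'(a)=-3.559e+00  a ← 11.323555 − (+4.140e-07/-3.559e+00) = 11.323555
iter 5: u=1.608196  f(a)=+0.000e+00  f'(a)=-3.559e+00  a ← 11.323555 − (+0.000e+00/-3.559e+00) = 11.323555
converged: |Δa| < 1e-12 after 5 iterations
sag = a·(cosh(S/(2a)) − 1) = 11.323555·(cosh(1.608196) − 1) = 18.083969
T_max/T_min = cosh(S/(2a)) = 2.597022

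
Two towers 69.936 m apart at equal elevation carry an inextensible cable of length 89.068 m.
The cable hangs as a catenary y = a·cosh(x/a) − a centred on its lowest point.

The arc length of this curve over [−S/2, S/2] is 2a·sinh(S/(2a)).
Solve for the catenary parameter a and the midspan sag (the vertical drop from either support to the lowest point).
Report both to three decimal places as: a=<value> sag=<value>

a=28.350 sag=24.442

seed: a₀ = √(S³/(24(L−S))) = √(69.936³/(24·19.132)) = 27.293886
iter 1: u=1.281166  f(a)=+1.633e+00  f'(a)=-1.646e+00  a ← 27.293886 − (+1.633e+00/-1.646e+00) = 28.285982
iter 2: u=1.236231  f(a)=+9.326e-02  f'(a)=-1.463e+00  a ← 28.285982 − (+9.326e-02/-1.463e+00) = 28.349732
iter 3: u=1.233451  f(a)=+3.449e-04  f'(a)=-1.452e+00  a ← 28.349732 − (+3.449e-04/-1.452e+00) = 28.349970
iter 4: u=1.233440  f(a)=+4.757e-09  f'(a)=-1.452e+00  a ← 28.349970 − (+4.757e-09/-1.452e+00) = 28.349970
iter 5: u=1.233440  f(a)=-1.421e-14  f'(a)=-1.452e+00  a ← 28.349970 − (-1.421e-14/-1.452e+00) = 28.349970
converged: |Δa| < 1e-12 after 5 iterations
sag = a·(cosh(S/(2a)) − 1) = 28.349970·(cosh(1.233440) − 1) = 24.442055
T_max/T_min = cosh(S/(2a)) = 1.862155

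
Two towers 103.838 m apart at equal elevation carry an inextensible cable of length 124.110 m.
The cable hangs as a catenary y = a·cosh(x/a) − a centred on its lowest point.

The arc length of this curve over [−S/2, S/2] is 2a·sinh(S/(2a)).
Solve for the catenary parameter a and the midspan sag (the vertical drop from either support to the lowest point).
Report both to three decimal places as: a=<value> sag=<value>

a=49.317 sag=29.948

seed: a₀ = √(S³/(24(L−S))) = √(103.838³/(24·20.272)) = 47.971197
iter 1: u=1.082295  f(a)=+1.221e+00  f'(a)=-9.484e-01  a ← 47.971197 − (+1.221e+00/-9.484e-01) = 49.258567
iter 2: u=1.054010  f(a)=+5.088e-02  f'(a)=-8.709e-01  a ← 49.258567 − (+5.088e-02/-8.709e-01) = 49.316987
iter 3: u=1.052761  f(a)=+9.684e-05  f'(a)=-8.675e-01  a ← 49.316987 − (+9.684e-05/-8.675e-01) = 49.317098
iter 4: u=1.052759  f(a)=+3.523e-10  f'(a)=-8.675e-01  a ← 49.317098 − (+3.523e-10/-8.675e-01) = 49.317098
iter 5: u=1.052759  f(a)=+0.000e+00  f'(a)=-8.675e-01  a ← 49.317098 − (+0.000e+00/-8.675e-01) = 49.317098
converged: |Δa| < 1e-12 after 5 iterations
sag = a·(cosh(S/(2a)) − 1) = 49.317098·(cosh(1.052759) − 1) = 29.948274
T_max/T_min = cosh(S/(2a)) = 1.607259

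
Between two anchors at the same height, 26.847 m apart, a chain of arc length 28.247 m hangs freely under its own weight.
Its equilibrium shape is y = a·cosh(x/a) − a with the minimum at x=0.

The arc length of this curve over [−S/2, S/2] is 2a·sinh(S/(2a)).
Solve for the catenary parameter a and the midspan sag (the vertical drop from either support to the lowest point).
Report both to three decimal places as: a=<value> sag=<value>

a=24.183 sag=3.822

seed: a₀ = √(S³/(24(L−S))) = √(26.847³/(24·1.400)) = 23.997942
iter 1: u=0.559360  f(a)=+2.207e-02  f'(a)=-1.204e-01  a ← 23.997942 − (+2.207e-02/-1.204e-01) = 24.181261
iter 2: u=0.555120  f(a)=+2.554e-04  f'(a)=-1.176e-01  a ← 24.181261 − (+2.554e-04/-1.176e-01) = 24.183433
iter 3: u=0.555070  f(a)=+3.510e-08  f'(a)=-1.176e-01  a ← 24.183433 − (+3.510e-08/-1.176e-01) = 24.183433
iter 4: u=0.555070  f(a)=+0.000e+00  f'(a)=-1.176e-01  a ← 24.183433 − (+0.000e+00/-1.176e-01) = 24.183433
converged: |Δa| < 1e-12 after 4 iterations
sag = a·(cosh(S/(2a)) − 1) = 24.183433·(cosh(0.555070) − 1) = 3.822132
T_max/T_min = cosh(S/(2a)) = 1.158048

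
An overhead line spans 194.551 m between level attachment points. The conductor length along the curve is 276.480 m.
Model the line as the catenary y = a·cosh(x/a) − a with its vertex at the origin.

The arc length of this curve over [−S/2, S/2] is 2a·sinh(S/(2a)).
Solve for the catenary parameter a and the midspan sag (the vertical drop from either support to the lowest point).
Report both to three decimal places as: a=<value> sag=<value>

seed: a₀ = √(S³/(24(L−S))) = √(194.551³/(24·81.929)) = 61.196383
iter 1: u=1.589563  f(a)=+1.100e+01  f'(a)=-3.418e+00  a ← 61.196383 − (+1.100e+01/-3.418e+00) = 64.413242
iter 2: u=1.510179  f(a)=+9.265e-01  f'(a)=-2.864e+00  a ← 64.413242 − (+9.265e-01/-2.864e+00) = 64.736710
iter 3: u=1.502633  f(a)=+7.915e-03  f'(a)=-2.816e+00  a ← 64.736710 − (+7.915e-03/-2.816e+00) = 64.739521
iter 4: u=1.502567  f(a)=+5.886e-07  f'(a)=-2.815e+00  a ← 64.739521 − (+5.886e-07/-2.815e+00) = 64.739522
iter 5: u=1.502567  f(a)=+0.000e+00  f'(a)=-2.815e+00  a ← 64.739522 − (+0.000e+00/-2.815e+00) = 64.739522
converged: |Δa| < 1e-12 after 5 iterations
sag = a·(cosh(S/(2a)) − 1) = 64.739522·(cosh(1.502567) − 1) = 87.908778
T_max/T_min = cosh(S/(2a)) = 2.357884

a=64.740 sag=87.909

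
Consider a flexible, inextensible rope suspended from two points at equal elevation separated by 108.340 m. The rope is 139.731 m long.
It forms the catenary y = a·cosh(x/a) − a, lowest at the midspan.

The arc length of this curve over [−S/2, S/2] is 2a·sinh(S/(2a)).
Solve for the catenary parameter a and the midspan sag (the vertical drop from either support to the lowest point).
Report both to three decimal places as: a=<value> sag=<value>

seed: a₀ = √(S³/(24(L−S))) = √(108.340³/(24·31.391)) = 41.084220
iter 1: u=1.318511  f(a)=+2.844e+00  f'(a)=-1.811e+00  a ← 41.084220 − (+2.844e+00/-1.811e+00) = 42.654958
iter 2: u=1.269958  f(a)=+1.713e-01  f'(a)=-1.599e+00  a ← 42.654958 − (+1.713e-01/-1.599e+00) = 42.762076
iter 3: u=1.266777  f(a)=+7.088e-04  f'(a)=-1.586e+00  a ← 42.762076 − (+7.088e-04/-1.586e+00) = 42.762523
iter 4: u=1.266763  f(a)=+1.225e-08  f'(a)=-1.585e+00  a ← 42.762523 − (+1.225e-08/-1.585e+00) = 42.762523
iter 5: u=1.266763  f(a)=+0.000e+00  f'(a)=-1.585e+00  a ← 42.762523 − (+0.000e+00/-1.585e+00) = 42.762523
converged: |Δa| < 1e-12 after 5 iterations
sag = a·(cosh(S/(2a)) − 1) = 42.762523·(cosh(1.266763) − 1) = 39.150977
T_max/T_min = cosh(S/(2a)) = 1.915544

a=42.763 sag=39.151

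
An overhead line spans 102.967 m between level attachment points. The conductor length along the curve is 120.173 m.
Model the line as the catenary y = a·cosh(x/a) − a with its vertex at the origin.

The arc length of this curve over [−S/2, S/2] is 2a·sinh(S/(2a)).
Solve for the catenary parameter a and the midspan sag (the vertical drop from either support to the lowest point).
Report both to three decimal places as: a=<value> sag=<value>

seed: a₀ = √(S³/(24(L−S))) = √(102.967³/(24·17.206)) = 51.416381
iter 1: u=1.001305  f(a)=+8.834e-01  f'(a)=-7.388e-01  a ← 51.416381 − (+8.834e-01/-7.388e-01) = 52.612090
iter 2: u=0.978549  f(a)=+3.176e-02  f'(a)=-6.866e-01  a ← 52.612090 − (+3.176e-02/-6.866e-01) = 52.658343
iter 3: u=0.977689  f(a)=+4.442e-05  f'(a)=-6.847e-01  a ← 52.658343 − (+4.442e-05/-6.847e-01) = 52.658408
iter 4: u=0.977688  f(a)=+8.723e-11  f'(a)=-6.847e-01  a ← 52.658408 − (+8.723e-11/-6.847e-01) = 52.658408
iter 5: u=0.977688  f(a)=+1.421e-14  f'(a)=-6.847e-01  a ← 52.658408 − (+1.421e-14/-6.847e-01) = 52.658408
converged: |Δa| < 1e-12 after 5 iterations
sag = a·(cosh(S/(2a)) − 1) = 52.658408·(cosh(0.977688) − 1) = 27.237120
T_max/T_min = cosh(S/(2a)) = 1.517242

a=52.658 sag=27.237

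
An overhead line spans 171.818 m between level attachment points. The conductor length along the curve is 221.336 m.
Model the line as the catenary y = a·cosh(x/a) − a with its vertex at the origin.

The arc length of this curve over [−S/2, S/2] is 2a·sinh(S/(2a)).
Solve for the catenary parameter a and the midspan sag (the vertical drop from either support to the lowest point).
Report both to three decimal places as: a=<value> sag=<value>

seed: a₀ = √(S³/(24(L−S))) = √(171.818³/(24·49.518)) = 65.330476
iter 1: u=1.314991  f(a)=+4.462e+00  f'(a)=-1.795e+00  a ← 65.330476 − (+4.462e+00/-1.795e+00) = 67.816526
iter 2: u=1.266786  f(a)=+2.673e-01  f'(a)=-1.586e+00  a ← 67.816526 − (+2.673e-01/-1.586e+00) = 67.985129
iter 3: u=1.263644  f(a)=+1.095e-03  f'(a)=-1.573e+00  a ← 67.985129 − (+1.095e-03/-1.573e+00) = 67.985825
iter 4: u=1.263631  f(a)=+1.854e-08  f'(a)=-1.573e+00  a ← 67.985825 − (+1.854e-08/-1.573e+00) = 67.985825
iter 5: u=1.263631  f(a)=+0.000e+00  f'(a)=-1.573e+00  a ← 67.985825 − (+0.000e+00/-1.573e+00) = 67.985825
converged: |Δa| < 1e-12 after 5 iterations
sag = a·(cosh(S/(2a)) − 1) = 67.985825·(cosh(1.263631) − 1) = 61.896732
T_max/T_min = cosh(S/(2a)) = 1.910436

a=67.986 sag=61.897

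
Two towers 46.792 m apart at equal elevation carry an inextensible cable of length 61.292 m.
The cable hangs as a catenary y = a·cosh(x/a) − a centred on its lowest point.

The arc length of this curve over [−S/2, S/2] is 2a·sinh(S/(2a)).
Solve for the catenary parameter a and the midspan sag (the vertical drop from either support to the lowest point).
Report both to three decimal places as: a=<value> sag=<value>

a=17.905 sag=17.588

seed: a₀ = √(S³/(24(L−S))) = √(46.792³/(24·14.500)) = 17.158045
iter 1: u=1.363559  f(a)=+1.409e+00  f'(a)=-2.026e+00  a ← 17.158045 − (+1.409e+00/-2.026e+00) = 17.853608
iter 2: u=1.310435  f(a)=+9.022e-02  f'(a)=-1.774e+00  a ← 17.853608 − (+9.022e-02/-1.774e+00) = 17.904463
iter 3: u=1.306713  f(a)=+4.258e-04  f'(a)=-1.757e+00  a ← 17.904463 − (+4.258e-04/-1.757e+00) = 17.904705
iter 4: u=1.306696  f(a)=+9.581e-09  f'(a)=-1.757e+00  a ← 17.904705 − (+9.581e-09/-1.757e+00) = 17.904705
iter 5: u=1.306696  f(a)=-7.105e-15  f'(a)=-1.757e+00  a ← 17.904705 − (-7.105e-15/-1.757e+00) = 17.904705
converged: |Δa| < 1e-12 after 5 iterations
sag = a·(cosh(S/(2a)) − 1) = 17.904705·(cosh(1.306696) − 1) = 17.588333
T_max/T_min = cosh(S/(2a)) = 1.982330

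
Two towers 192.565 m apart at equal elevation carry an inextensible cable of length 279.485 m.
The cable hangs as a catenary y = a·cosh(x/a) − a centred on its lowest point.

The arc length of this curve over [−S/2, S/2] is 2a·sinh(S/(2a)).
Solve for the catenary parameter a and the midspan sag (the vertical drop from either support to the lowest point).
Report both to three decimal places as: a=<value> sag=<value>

seed: a₀ = √(S³/(24(L−S))) = √(192.565³/(24·86.920)) = 58.506019
iter 1: u=1.645685  f(a)=+1.256e+01  f'(a)=-3.858e+00  a ← 58.506019 − (+1.256e+01/-3.858e+00) = 61.761272
iter 2: u=1.558946  f(a)=+1.124e+00  f'(a)=-3.195e+00  a ← 61.761272 − (+1.124e+00/-3.195e+00) = 62.113131
iter 3: u=1.550115  f(a)=+1.097e-02  f'(a)=-3.133e+00  a ← 62.113131 − (+1.097e-02/-3.133e+00) = 62.116632
iter 4: u=1.550028  f(a)=+1.067e-06  f'(a)=-3.133e+00  a ← 62.116632 − (+1.067e-06/-3.133e+00) = 62.116632
iter 5: u=1.550028  f(a)=-5.684e-14  f'(a)=-3.133e+00  a ← 62.116632 − (-5.684e-14/-3.133e+00) = 62.116632
converged: |Δa| < 1e-12 after 5 iterations
sag = a·(cosh(S/(2a)) − 1) = 62.116632·(cosh(1.550028) − 1) = 90.809632
T_max/T_min = cosh(S/(2a)) = 2.461921

a=62.117 sag=90.810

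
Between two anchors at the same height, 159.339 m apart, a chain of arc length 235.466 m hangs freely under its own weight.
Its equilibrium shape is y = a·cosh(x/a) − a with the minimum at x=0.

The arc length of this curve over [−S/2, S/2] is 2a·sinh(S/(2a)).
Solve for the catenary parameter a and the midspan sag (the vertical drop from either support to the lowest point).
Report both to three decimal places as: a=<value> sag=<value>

a=50.114 sag=77.841

seed: a₀ = √(S³/(24(L−S))) = √(159.339³/(24·76.127)) = 47.055257
iter 1: u=1.693105  f(a)=+1.169e+01  f'(a)=-4.263e+00  a ← 47.055257 − (+1.169e+01/-4.263e+00) = 49.796408
iter 2: u=1.599905  f(a)=+1.099e+00  f'(a)=-3.496e+00  a ← 49.796408 − (+1.099e+00/-3.496e+00) = 50.110766
iter 3: u=1.589868  f(a)=+1.195e-02  f'(a)=-3.420e+00  a ← 50.110766 − (+1.195e-02/-3.420e+00) = 50.114259
iter 4: u=1.589757  f(a)=+1.446e-06  f'(a)=-3.420e+00  a ← 50.114259 − (+1.446e-06/-3.420e+00) = 50.114259
iter 5: u=1.589757  f(a)=+5.684e-14  f'(a)=-3.420e+00  a ← 50.114259 − (+5.684e-14/-3.420e+00) = 50.114259
converged: |Δa| < 1e-12 after 5 iterations
sag = a·(cosh(S/(2a)) − 1) = 50.114259·(cosh(1.589757) − 1) = 77.840804
T_max/T_min = cosh(S/(2a)) = 2.553267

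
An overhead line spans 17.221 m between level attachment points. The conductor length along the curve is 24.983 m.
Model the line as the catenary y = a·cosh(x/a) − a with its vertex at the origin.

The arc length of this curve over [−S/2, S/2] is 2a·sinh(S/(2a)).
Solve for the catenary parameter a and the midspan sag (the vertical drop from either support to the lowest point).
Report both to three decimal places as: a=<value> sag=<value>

a=5.559 sag=8.114

seed: a₀ = √(S³/(24(L−S))) = √(17.221³/(24·7.762)) = 5.235945
iter 1: u=1.644498  f(a)=+1.120e+00  f'(a)=-3.848e+00  a ← 5.235945 − (+1.120e+00/-3.848e+00) = 5.526930
iter 2: u=1.557917  f(a)=+1.001e-01  f'(a)=-3.188e+00  a ← 5.526930 − (+1.001e-01/-3.188e+00) = 5.558335
iter 3: u=1.549115  f(a)=+9.741e-04  f'(a)=-3.126e+00  a ← 5.558335 − (+9.741e-04/-3.126e+00) = 5.558646
iter 4: u=1.549028  f(a)=+9.420e-08  f'(a)=-3.126e+00  a ← 5.558646 − (+9.420e-08/-3.126e+00) = 5.558646
iter 5: u=1.549028  f(a)=+0.000e+00  f'(a)=-3.126e+00  a ← 5.558646 − (+0.000e+00/-3.126e+00) = 5.558646
converged: |Δa| < 1e-12 after 5 iterations
sag = a·(cosh(S/(2a)) − 1) = 5.558646·(cosh(1.549028) − 1) = 8.113812
T_max/T_min = cosh(S/(2a)) = 2.459674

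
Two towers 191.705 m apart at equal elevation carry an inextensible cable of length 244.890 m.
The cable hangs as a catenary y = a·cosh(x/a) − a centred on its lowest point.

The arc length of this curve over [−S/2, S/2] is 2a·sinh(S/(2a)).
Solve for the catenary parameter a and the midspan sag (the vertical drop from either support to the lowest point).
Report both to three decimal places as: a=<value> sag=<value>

seed: a₀ = √(S³/(24(L−S))) = √(191.705³/(24·53.185)) = 74.293353
iter 1: u=1.290189  f(a)=+4.606e+00  f'(a)=-1.685e+00  a ← 74.293353 − (+4.606e+00/-1.685e+00) = 77.027440
iter 2: u=1.244394  f(a)=+2.665e-01  f'(a)=-1.495e+00  a ← 77.027440 − (+2.665e-01/-1.495e+00) = 77.205699
iter 3: u=1.241521  f(a)=+1.013e-03  f'(a)=-1.484e+00  a ← 77.205699 − (+1.013e-03/-1.484e+00) = 77.206381
iter 4: u=1.241510  f(a)=+1.476e-08  f'(a)=-1.484e+00  a ← 77.206381 − (+1.476e-08/-1.484e+00) = 77.206381
iter 5: u=1.241510  f(a)=-2.842e-14  f'(a)=-1.484e+00  a ← 77.206381 − (-2.842e-14/-1.484e+00) = 77.206381
converged: |Δa| < 1e-12 after 5 iterations
sag = a·(cosh(S/(2a)) − 1) = 77.206381·(cosh(1.241510) − 1) = 67.547214
T_max/T_min = cosh(S/(2a)) = 1.874892

a=77.206 sag=67.547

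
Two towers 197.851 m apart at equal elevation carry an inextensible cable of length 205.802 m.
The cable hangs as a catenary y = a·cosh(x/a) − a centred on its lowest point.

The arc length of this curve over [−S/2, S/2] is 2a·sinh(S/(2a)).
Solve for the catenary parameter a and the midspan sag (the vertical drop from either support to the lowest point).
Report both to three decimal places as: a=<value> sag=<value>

seed: a₀ = √(S³/(24(L−S))) = √(197.851³/(24·7.951)) = 201.460950
iter 1: u=0.491041  f(a)=+9.641e-02  f'(a)=-8.085e-02  a ← 201.460950 − (+9.641e-02/-8.085e-02) = 202.653356
iter 2: u=0.488151  f(a)=+8.627e-04  f'(a)=-7.941e-02  a ← 202.653356 − (+8.627e-04/-7.941e-02) = 202.664219
iter 3: u=0.488125  f(a)=+7.045e-08  f'(a)=-7.940e-02  a ← 202.664219 − (+7.045e-08/-7.940e-02) = 202.664220
iter 4: u=0.488125  f(a)=+2.842e-14  f'(a)=-7.940e-02  a ← 202.664220 − (+2.842e-14/-7.940e-02) = 202.664220
converged: |Δa| < 1e-12 after 4 iterations
sag = a·(cosh(S/(2a)) − 1) = 202.664220·(cosh(0.488125) − 1) = 24.627227
T_max/T_min = cosh(S/(2a)) = 1.121517

a=202.664 sag=24.627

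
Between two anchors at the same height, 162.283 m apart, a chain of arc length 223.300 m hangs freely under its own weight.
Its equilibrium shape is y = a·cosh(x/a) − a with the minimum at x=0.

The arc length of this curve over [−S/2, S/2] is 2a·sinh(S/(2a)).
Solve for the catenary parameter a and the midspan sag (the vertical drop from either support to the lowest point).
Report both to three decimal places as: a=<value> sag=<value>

a=56.839 sag=68.446

seed: a₀ = √(S³/(24(L−S))) = √(162.283³/(24·61.017)) = 54.022975
iter 1: u=1.501981  f(a)=+7.264e+00  f'(a)=-2.811e+00  a ← 54.022975 − (+7.264e+00/-2.811e+00) = 56.606812
iter 2: u=1.433423  f(a)=+5.537e-01  f'(a)=-2.398e+00  a ← 56.606812 − (+5.537e-01/-2.398e+00) = 56.837725
iter 3: u=1.427599  f(a)=+3.803e-03  f'(a)=-2.365e+00  a ← 56.837725 − (+3.803e-03/-2.365e+00) = 56.839333
iter 4: u=1.427559  f(a)=+1.822e-07  f'(a)=-2.365e+00  a ← 56.839333 − (+1.822e-07/-2.365e+00) = 56.839333
iter 5: u=1.427559  f(a)=-2.842e-14  f'(a)=-2.365e+00  a ← 56.839333 − (-2.842e-14/-2.365e+00) = 56.839333
converged: |Δa| < 1e-12 after 5 iterations
sag = a·(cosh(S/(2a)) − 1) = 56.839333·(cosh(1.427559) − 1) = 68.446070
T_max/T_min = cosh(S/(2a)) = 2.204203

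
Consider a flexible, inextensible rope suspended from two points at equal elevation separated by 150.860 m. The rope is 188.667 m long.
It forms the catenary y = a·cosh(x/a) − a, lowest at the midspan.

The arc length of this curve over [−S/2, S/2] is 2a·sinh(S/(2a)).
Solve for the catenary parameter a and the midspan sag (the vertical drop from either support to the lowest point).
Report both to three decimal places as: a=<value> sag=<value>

a=63.704 sag=50.125

seed: a₀ = √(S³/(24(L−S))) = √(150.860³/(24·37.807)) = 61.513357
iter 1: u=1.226238  f(a)=+2.946e+00  f'(a)=-1.424e+00  a ← 61.513357 − (+2.946e+00/-1.424e+00) = 63.582037
iter 2: u=1.186341  f(a)=+1.552e-01  f'(a)=-1.278e+00  a ← 63.582037 − (+1.552e-01/-1.278e+00) = 63.703456
iter 3: u=1.184080  f(a)=+4.832e-04  f'(a)=-1.270e+00  a ← 63.703456 − (+4.832e-04/-1.270e+00) = 63.703837
iter 4: u=1.184073  f(a)=+4.718e-09  f'(a)=-1.270e+00  a ← 63.703837 − (+4.718e-09/-1.270e+00) = 63.703837
iter 5: u=1.184073  f(a)=+2.842e-14  f'(a)=-1.270e+00  a ← 63.703837 − (+2.842e-14/-1.270e+00) = 63.703837
converged: |Δa| < 1e-12 after 5 iterations
sag = a·(cosh(S/(2a)) − 1) = 63.703837·(cosh(1.184073) − 1) = 50.124930
T_max/T_min = cosh(S/(2a)) = 1.786843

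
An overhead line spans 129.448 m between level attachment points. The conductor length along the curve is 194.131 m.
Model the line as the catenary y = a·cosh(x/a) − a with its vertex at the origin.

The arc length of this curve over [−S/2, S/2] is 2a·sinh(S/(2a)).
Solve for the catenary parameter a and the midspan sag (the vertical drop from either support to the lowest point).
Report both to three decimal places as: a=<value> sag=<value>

a=39.912 sag=65.039

seed: a₀ = √(S³/(24(L−S))) = √(129.448³/(24·64.683)) = 37.380260
iter 1: u=1.731502  f(a)=+1.042e+01  f'(a)=-4.616e+00  a ← 37.380260 − (+1.042e+01/-4.616e+00) = 39.637269
iter 2: u=1.632908  f(a)=+1.018e+00  f'(a)=-3.754e+00  a ← 39.637269 − (+1.018e+00/-3.754e+00) = 39.908489
iter 3: u=1.621810  f(a)=+1.205e-02  f'(a)=-3.666e+00  a ← 39.908489 − (+1.205e-02/-3.666e+00) = 39.911777
iter 4: u=1.621677  f(a)=+1.732e-06  f'(a)=-3.665e+00  a ← 39.911777 − (+1.732e-06/-3.665e+00) = 39.911777
iter 5: u=1.621677  f(a)=+5.684e-14  f'(a)=-3.665e+00  a ← 39.911777 − (+5.684e-14/-3.665e+00) = 39.911777
converged: |Δa| < 1e-12 after 5 iterations
sag = a·(cosh(S/(2a)) − 1) = 39.911777·(cosh(1.621677) − 1) = 65.038979
T_max/T_min = cosh(S/(2a)) = 2.629569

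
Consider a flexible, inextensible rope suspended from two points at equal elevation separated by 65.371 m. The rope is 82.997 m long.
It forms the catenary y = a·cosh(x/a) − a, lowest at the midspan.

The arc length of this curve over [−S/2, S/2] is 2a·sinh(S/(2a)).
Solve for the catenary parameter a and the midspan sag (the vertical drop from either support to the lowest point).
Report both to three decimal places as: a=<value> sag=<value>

a=26.679 sag=22.656

seed: a₀ = √(S³/(24(L−S))) = √(65.371³/(24·17.626)) = 25.697755
iter 1: u=1.271920  f(a)=+1.482e+00  f'(a)=-1.607e+00  a ← 25.697755 − (+1.482e+00/-1.607e+00) = 26.619960
iter 2: u=1.227857  f(a)=+8.351e-02  f'(a)=-1.430e+00  a ← 26.619960 − (+8.351e-02/-1.430e+00) = 26.678339
iter 3: u=1.225170  f(a)=+3.002e-04  f'(a)=-1.420e+00  a ← 26.678339 − (+3.002e-04/-1.420e+00) = 26.678550
iter 4: u=1.225160  f(a)=+3.911e-09  f'(a)=-1.420e+00  a ← 26.678550 − (+3.911e-09/-1.420e+00) = 26.678550
iter 5: u=1.225160  f(a)=+0.000e+00  f'(a)=-1.420e+00  a ← 26.678550 − (+0.000e+00/-1.420e+00) = 26.678550
converged: |Δa| < 1e-12 after 5 iterations
sag = a·(cosh(S/(2a)) − 1) = 26.678550·(cosh(1.225160) − 1) = 22.655723
T_max/T_min = cosh(S/(2a)) = 1.849211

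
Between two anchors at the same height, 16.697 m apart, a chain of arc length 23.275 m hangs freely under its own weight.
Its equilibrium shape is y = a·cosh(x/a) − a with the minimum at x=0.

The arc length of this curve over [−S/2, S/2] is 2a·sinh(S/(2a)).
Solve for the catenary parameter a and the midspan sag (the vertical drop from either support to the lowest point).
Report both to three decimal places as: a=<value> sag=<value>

seed: a₀ = √(S³/(24(L−S))) = √(16.697³/(24·6.578)) = 5.430066
iter 1: u=1.537458  f(a)=+8.227e-01  f'(a)=-3.046e+00  a ← 5.430066 − (+8.227e-01/-3.046e+00) = 5.700146
iter 2: u=1.464612  f(a)=+6.536e-02  f'(a)=-2.580e+00  a ← 5.700146 − (+6.536e-02/-2.580e+00) = 5.725483
iter 3: u=1.458130  f(a)=+4.913e-04  f'(a)=-2.541e+00  a ← 5.725483 − (+4.913e-04/-2.541e+00) = 5.725677
iter 4: u=1.458081  f(a)=+2.821e-08  f'(a)=-2.541e+00  a ← 5.725677 − (+2.821e-08/-2.541e+00) = 5.725677
iter 5: u=1.458081  f(a)=+0.000e+00  f'(a)=-2.541e+00  a ← 5.725677 − (+0.000e+00/-2.541e+00) = 5.725677
converged: |Δa| < 1e-12 after 5 iterations
sag = a·(cosh(S/(2a)) − 1) = 5.725677·(cosh(1.458081) − 1) = 7.244087
T_max/T_min = cosh(S/(2a)) = 2.265193

a=5.726 sag=7.244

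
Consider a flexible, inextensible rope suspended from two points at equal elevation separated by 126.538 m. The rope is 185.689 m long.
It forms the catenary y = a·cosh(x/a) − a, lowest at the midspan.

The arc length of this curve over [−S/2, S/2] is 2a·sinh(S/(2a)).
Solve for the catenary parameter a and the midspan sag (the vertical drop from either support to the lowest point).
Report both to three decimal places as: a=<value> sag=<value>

a=40.186 sag=60.982

seed: a₀ = √(S³/(24(L−S))) = √(126.538³/(24·59.151)) = 37.778506
iter 1: u=1.674735  f(a)=+8.871e+00  f'(a)=-4.102e+00  a ← 37.778506 − (+8.871e+00/-4.102e+00) = 39.940929
iter 2: u=1.584064  f(a)=+8.187e-01  f'(a)=-3.377e+00  a ← 39.940929 − (+8.187e-01/-3.377e+00) = 40.183344
iter 3: u=1.574508  f(a)=+8.538e-03  f'(a)=-3.307e+00  a ← 40.183344 − (+8.538e-03/-3.307e+00) = 40.185926
iter 4: u=1.574407  f(a)=+9.501e-07  f'(a)=-3.306e+00  a ← 40.185926 − (+9.501e-07/-3.306e+00) = 40.185926
iter 5: u=1.574407  f(a)=-2.842e-14  f'(a)=-3.306e+00  a ← 40.185926 − (-2.842e-14/-3.306e+00) = 40.185926
converged: |Δa| < 1e-12 after 5 iterations
sag = a·(cosh(S/(2a)) − 1) = 40.185926·(cosh(1.574407) − 1) = 60.982299
T_max/T_min = cosh(S/(2a)) = 2.517504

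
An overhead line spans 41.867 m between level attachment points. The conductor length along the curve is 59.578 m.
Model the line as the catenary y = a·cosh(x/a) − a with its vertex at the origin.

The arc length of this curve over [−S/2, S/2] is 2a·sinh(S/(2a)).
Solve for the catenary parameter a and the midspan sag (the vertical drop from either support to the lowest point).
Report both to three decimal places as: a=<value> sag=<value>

a=13.903 sag=18.970

seed: a₀ = √(S³/(24(L−S))) = √(41.867³/(24·17.711)) = 13.139553
iter 1: u=1.593167  f(a)=+2.388e+00  f'(a)=-3.445e+00  a ← 13.139553 − (+2.388e+00/-3.445e+00) = 13.832832
iter 2: u=1.513320  f(a)=+2.021e-01  f'(a)=-2.885e+00  a ← 13.832832 − (+2.021e-01/-2.885e+00) = 13.902874
iter 3: u=1.505696  f(a)=+1.741e-03  f'(a)=-2.835e+00  a ← 13.902874 − (+1.741e-03/-2.835e+00) = 13.903488
iter 4: u=1.505629  f(a)=+1.318e-07  f'(a)=-2.835e+00  a ← 13.903488 − (+1.318e-07/-2.835e+00) = 13.903488
iter 5: u=1.505629  f(a)=-2.132e-14  f'(a)=-2.835e+00  a ← 13.903488 − (-2.132e-14/-2.835e+00) = 13.903488
converged: |Δa| < 1e-12 after 5 iterations
sag = a·(cosh(S/(2a)) − 1) = 13.903488·(cosh(1.505629) − 1) = 18.970385
T_max/T_min = cosh(S/(2a)) = 2.364434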